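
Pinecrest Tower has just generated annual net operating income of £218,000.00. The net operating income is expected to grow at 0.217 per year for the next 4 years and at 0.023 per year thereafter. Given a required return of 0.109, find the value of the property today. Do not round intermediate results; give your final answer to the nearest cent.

£4866710.11

D_1 = 265306.00000
D_2 = 322877.40200
D_3 = 392941.79823
D_4 = 478210.16845
Terminal value at year 4: TV = D_4×(1+g_2)/(r−g_2) = 489209.00233/0.086 = 5688476.77122
P_0 = D_1/(1+r)^1 + D_2/(1+r)^2 + D_3/(1+r)^3 + D_4/(1+r)^4 + TV/(1+r)^4
    = 239229.93688 + 262527.35183 + 288093.58628 + 316149.58927 + 3760709.64909 = 4866710.11335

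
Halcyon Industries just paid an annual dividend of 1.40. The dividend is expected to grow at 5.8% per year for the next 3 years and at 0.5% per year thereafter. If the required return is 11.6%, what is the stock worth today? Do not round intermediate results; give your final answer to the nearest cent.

14.58

D_1 = 1.48120
D_2 = 1.56711
D_3 = 1.65800
Terminal value at year 3: TV = D_3×(1+g_2)/(r−g_2) = 1.66629/0.111 = 15.01164
P_0 = D_1/(1+r)^1 + D_2/(1+r)^2 + D_3/(1+r)^3 + TV/(1+r)^3
    = 1.32724 + 1.25826 + 1.19287 + 10.80029 = 14.57866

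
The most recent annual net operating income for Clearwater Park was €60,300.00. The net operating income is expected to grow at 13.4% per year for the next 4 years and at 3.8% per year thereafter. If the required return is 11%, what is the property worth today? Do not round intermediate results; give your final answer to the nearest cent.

D_1 = 68380.20000
D_2 = 77543.14680
D_3 = 87933.92847
D_4 = 99717.07489
Terminal value at year 4: TV = D_4×(1+g_2)/(r−g_2) = 103506.32373/0.072 = 1437587.82961
P_0 = D_1/(1+r)^1 + D_2/(1+r)^2 + D_3/(1+r)^3 + D_4/(1+r)^4 + TV/(1+r)^4
    = 61603.78378 + 62935.75749 + 64296.53062 + 65686.72588 + 946983.63142 = 1201506.42919

€1201506.43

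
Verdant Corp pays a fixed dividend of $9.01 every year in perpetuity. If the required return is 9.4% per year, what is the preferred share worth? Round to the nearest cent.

$95.85

Level perpetuity: PV = C / r = $9.01 / 0.094 = $95.85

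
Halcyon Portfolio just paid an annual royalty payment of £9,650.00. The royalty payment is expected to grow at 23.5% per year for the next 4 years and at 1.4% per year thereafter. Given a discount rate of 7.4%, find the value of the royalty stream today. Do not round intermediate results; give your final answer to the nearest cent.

£340546.30

D_1 = 11917.75000
D_2 = 14718.42125
D_3 = 18177.25024
D_4 = 22448.90405
Terminal value at year 4: TV = D_4×(1+g_2)/(r−g_2) = 22763.18871/0.06 = 379386.47846
P_0 = D_1/(1+r)^1 + D_2/(1+r)^2 + D_3/(1+r)^3 + D_4/(1+r)^4 + TV/(1+r)^4
    = 11096.60149 + 12760.05851 + 14672.87920 + 16872.44489 + 285144.31863 = 340546.30272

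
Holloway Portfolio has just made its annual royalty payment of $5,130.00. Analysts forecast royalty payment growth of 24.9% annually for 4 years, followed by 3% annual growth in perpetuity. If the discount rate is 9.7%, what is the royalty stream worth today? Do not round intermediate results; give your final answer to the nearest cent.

D_1 = 6407.37000
D_2 = 8002.80513
D_3 = 9995.50361
D_4 = 12484.38401
Terminal value at year 4: TV = D_4×(1+g_2)/(r−g_2) = 12858.91553/0.067 = 191924.11232
P_0 = D_1/(1+r)^1 + D_2/(1+r)^2 + D_3/(1+r)^3 + D_4/(1+r)^4 + TV/(1+r)^4
    = 5840.81130 + 6650.11241 + 7571.55005 + 8620.66182 + 132526.59210 = 161209.72769

$161209.73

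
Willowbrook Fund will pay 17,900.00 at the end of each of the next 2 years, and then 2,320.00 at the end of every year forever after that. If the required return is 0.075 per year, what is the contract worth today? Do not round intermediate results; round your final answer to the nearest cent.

PV of 2-year annuity: 17,900.00 × [1 − (1+0.075)^−2] / 0.075 = 32140.61655
Perpetuity value at year 2: 2,320.00 / 0.075 = 30933.33333
PV of perpetuity: 30933.33333 / (1+0.075)^2 = 26767.62214
Total PV = 32140.61655 + 26767.62214 = 58908.23869

58908.24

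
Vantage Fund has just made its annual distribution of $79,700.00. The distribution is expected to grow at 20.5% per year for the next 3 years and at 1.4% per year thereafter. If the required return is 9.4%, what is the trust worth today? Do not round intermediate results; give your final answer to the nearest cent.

D_1 = 96038.50000
D_2 = 115726.39250
D_3 = 139450.30296
Terminal value at year 3: TV = D_3×(1+g_2)/(r−g_2) = 141402.60720/0.08 = 1767532.59005
P_0 = D_1/(1+r)^1 + D_2/(1+r)^2 + D_3/(1+r)^3 + TV/(1+r)^3
    = 87786.56307 + 96693.60923 + 106504.38677 + 1349943.10230 = 1640927.66138

$1640927.66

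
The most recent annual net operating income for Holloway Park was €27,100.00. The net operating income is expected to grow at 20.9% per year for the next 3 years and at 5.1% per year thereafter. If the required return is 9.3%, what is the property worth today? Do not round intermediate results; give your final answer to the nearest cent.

D_1 = 32763.90000
D_2 = 39611.55510
D_3 = 47890.37012
Terminal value at year 3: TV = D_3×(1+g_2)/(r−g_2) = 50332.77899/0.042 = 1198399.49981
P_0 = D_1/(1+r)^1 + D_2/(1+r)^2 + D_3/(1+r)^3 + TV/(1+r)^3
    = 29976.12077 + 33157.48400 + 36676.48504 + 917785.37574 = 1017595.46555

€1017595.47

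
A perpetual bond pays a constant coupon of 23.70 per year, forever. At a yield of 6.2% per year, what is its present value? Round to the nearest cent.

382.26

Level perpetuity: PV = C / r = 23.70 / 0.062 = 382.26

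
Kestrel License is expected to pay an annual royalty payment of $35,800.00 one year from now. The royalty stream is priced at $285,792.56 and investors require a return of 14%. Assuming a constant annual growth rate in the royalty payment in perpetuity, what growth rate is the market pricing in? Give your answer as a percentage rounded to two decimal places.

P = D₁/(r−g) ⇒ g = r − D₁/P = 0.14 − $35,800.00/$285,792.56 = 0.014734

1.47%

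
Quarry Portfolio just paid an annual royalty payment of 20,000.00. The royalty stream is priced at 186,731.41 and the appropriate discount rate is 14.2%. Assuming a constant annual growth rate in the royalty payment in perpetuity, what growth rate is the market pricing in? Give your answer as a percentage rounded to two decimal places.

P = D₀(1+g)/(r−g) ⇒ P(r−g) = D₀(1+g) ⇒ g(P+D₀) = P·r − D₀
g = (P·r − D₀)/(P + D₀) = (186,731.41×0.142 − 20,000.00) / (186,731.41 + 20,000.00) = 0.031518

3.15%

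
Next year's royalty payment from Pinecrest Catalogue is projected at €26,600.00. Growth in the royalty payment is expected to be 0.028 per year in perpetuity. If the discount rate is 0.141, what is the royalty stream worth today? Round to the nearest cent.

Growing perpetuity: P = D₁ / (r − g) = €26,600.0000 / (0.141 − 0.028) = €235,398.23

€235398.23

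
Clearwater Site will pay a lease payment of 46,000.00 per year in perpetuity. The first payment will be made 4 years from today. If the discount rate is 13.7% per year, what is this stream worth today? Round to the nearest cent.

Value at end of year 3: C / r = 46,000.00 / 0.137 = 335,766.4234
Discount to today: PV = 335,766.4234 / (1 + 0.137)^3 = 335,766.4234 / 1.469878 = 228,431.44

228431.44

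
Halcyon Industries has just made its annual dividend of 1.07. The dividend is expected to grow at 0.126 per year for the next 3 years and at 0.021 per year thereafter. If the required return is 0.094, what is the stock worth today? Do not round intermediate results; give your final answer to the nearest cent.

D_1 = 1.20482
D_2 = 1.35663
D_3 = 1.52756
Terminal value at year 3: TV = D_3×(1+g_2)/(r−g_2) = 1.55964/0.073 = 21.36495
P_0 = D_1/(1+r)^1 + D_2/(1+r)^2 + D_3/(1+r)^3 + TV/(1+r)^3
    = 1.10130 + 1.13351 + 1.16667 + 16.31736 = 19.71884

19.72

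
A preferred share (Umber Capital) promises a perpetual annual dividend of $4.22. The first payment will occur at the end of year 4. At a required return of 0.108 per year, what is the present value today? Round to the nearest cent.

$28.73

Value at end of year 3: C / r = $4.22 / 0.108 = $39.0741
Discount to today: PV = $39.0741 / (1 + 0.108)^3 = $39.0741 / 1.360252 = $28.73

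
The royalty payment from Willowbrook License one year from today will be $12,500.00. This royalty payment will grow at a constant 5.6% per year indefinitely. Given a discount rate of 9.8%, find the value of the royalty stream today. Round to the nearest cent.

$297619.05

Growing perpetuity: P = D₁ / (r − g) = $12,500.0000 / (0.098 − 0.056) = $297,619.05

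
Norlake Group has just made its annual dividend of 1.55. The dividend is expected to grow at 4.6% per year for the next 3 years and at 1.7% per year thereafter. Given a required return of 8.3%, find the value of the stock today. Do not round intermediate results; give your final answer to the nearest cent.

25.86

D_1 = 1.62130
D_2 = 1.69588
D_3 = 1.77389
Terminal value at year 3: TV = D_3×(1+g_2)/(r−g_2) = 1.80405/0.066 = 27.33404
P_0 = D_1/(1+r)^1 + D_2/(1+r)^2 + D_3/(1+r)^3 + TV/(1+r)^3
    = 1.49705 + 1.44590 + 1.39650 + 21.51882 = 25.85826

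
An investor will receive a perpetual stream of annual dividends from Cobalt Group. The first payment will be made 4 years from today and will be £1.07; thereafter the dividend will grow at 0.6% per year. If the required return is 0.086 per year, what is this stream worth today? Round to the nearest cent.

Value at end of year 3: C₁ / (r − g) = £1.07 / (0.086 − 0.006) = £13.3750
Discount to today: PV = £13.3750 / (1 + 0.086)^3 = £13.3750 / 1.280824 = £10.44

£10.44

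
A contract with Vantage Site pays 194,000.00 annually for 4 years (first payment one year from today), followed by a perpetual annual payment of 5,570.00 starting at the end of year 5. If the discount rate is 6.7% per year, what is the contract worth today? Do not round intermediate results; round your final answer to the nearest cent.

PV of 4-year annuity: 194,000.00 × [1 − (1+0.067)^−4] / 0.067 = 661593.98718
Perpetuity value at year 4: 5,570.00 / 0.067 = 83134.32836
PV of perpetuity: 83134.32836 / (1+0.067)^4 = 64139.07831
Total PV = 661593.98718 + 64139.07831 = 725733.06549

725733.07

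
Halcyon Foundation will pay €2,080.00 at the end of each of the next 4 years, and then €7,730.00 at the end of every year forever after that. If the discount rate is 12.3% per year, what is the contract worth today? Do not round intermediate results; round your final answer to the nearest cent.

€45792.37

PV of 4-year annuity: €2,080.00 × [1 − (1+0.123)^−4] / 0.123 = 6277.97590
Perpetuity value at year 4: €7,730.00 / 0.123 = 62845.52846
PV of perpetuity: 62845.52846 / (1+0.123)^4 = 39514.39687
Total PV = 6277.97590 + 39514.39687 = 45792.37277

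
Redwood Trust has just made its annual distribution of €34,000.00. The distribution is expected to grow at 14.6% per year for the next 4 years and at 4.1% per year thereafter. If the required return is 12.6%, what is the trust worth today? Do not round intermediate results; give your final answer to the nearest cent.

D_1 = 38964.00000
D_2 = 44652.74400
D_3 = 51172.04462
D_4 = 58643.16314
Terminal value at year 4: TV = D_4×(1+g_2)/(r−g_2) = 61047.53283/0.085 = 718206.26856
P_0 = D_1/(1+r)^1 + D_2/(1+r)^2 + D_3/(1+r)^3 + D_4/(1+r)^4 + TV/(1+r)^4
    = 34603.90764 + 35218.54188 + 35844.09324 + 36480.75564 + 446781.96030 = 588929.25870

€588929.26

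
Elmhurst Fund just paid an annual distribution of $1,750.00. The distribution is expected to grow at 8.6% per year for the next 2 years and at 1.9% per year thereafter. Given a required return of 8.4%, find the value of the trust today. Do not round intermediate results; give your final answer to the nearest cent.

D_1 = 1900.50000
D_2 = 2063.94300
Terminal value at year 2: TV = D_2×(1+g_2)/(r−g_2) = 2103.15792/0.065 = 32356.27565
P_0 = D_1/(1+r)^1 + D_2/(1+r)^2 + TV/(1+r)^2
    = 1753.22878 + 1756.46352 + 27535.94352 = 31045.63582

$31045.64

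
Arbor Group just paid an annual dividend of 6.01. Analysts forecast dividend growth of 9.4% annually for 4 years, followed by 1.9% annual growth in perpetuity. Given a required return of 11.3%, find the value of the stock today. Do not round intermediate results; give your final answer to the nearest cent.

D_1 = 6.57494
D_2 = 7.19298
D_3 = 7.86912
D_4 = 8.60882
Terminal value at year 4: TV = D_4×(1+g_2)/(r−g_2) = 8.77239/0.094 = 93.32330
P_0 = D_1/(1+r)^1 + D_2/(1+r)^2 + D_3/(1+r)^3 + D_4/(1+r)^4 + TV/(1+r)^4
    = 5.90740 + 5.80656 + 5.70743 + 5.61000 + 60.81482 = 83.84622

83.85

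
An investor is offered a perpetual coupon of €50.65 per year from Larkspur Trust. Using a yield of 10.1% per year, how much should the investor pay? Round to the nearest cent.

Level perpetuity: PV = C / r = €50.65 / 0.101 = €501.49

€501.49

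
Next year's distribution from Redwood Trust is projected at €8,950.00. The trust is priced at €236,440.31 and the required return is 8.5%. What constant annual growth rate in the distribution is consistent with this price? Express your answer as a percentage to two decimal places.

P = D₁/(r−g) ⇒ g = r − D₁/P = 0.085 − €8,950.00/€236,440.31 = 0.047147

4.71%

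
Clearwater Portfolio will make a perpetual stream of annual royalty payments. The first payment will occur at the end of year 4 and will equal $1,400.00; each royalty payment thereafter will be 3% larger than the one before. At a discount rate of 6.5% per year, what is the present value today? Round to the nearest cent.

Value at end of year 3: C₁ / (r − g) = $1,400.00 / (0.065 − 0.03) = $40,000.0000
Discount to today: PV = $40,000.0000 / (1 + 0.065)^3 = $40,000.0000 / 1.207950 = $33,113.96

$33113.96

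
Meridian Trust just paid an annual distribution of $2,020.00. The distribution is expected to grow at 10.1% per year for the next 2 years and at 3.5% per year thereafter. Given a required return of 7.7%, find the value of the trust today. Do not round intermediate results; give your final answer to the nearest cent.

$56197.88

D_1 = 2224.02000
D_2 = 2448.64602
Terminal value at year 2: TV = D_2×(1+g_2)/(r−g_2) = 2534.34863/0.042 = 60341.63406
P_0 = D_1/(1+r)^1 + D_2/(1+r)^2 + TV/(1+r)^2
    = 2065.01393 + 2111.03095 + 52021.83415 = 56197.87903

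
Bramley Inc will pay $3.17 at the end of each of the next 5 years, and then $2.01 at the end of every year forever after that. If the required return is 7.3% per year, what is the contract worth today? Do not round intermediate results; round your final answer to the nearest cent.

$32.25

PV of 5-year annuity: $3.17 × [1 − (1+0.073)^−5] / 0.073 = 12.89389
Perpetuity value at year 5: $2.01 / 0.073 = 27.53425
PV of perpetuity: 27.53425 / (1+0.073)^5 = 19.35863
Total PV = 12.89389 + 19.35863 = 32.25251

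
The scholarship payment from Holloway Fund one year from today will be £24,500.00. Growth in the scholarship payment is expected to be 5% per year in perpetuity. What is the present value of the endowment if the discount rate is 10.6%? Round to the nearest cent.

Growing perpetuity: P = D₁ / (r − g) = £24,500.0000 / (0.106 − 0.05) = £437,500.00

£437500.00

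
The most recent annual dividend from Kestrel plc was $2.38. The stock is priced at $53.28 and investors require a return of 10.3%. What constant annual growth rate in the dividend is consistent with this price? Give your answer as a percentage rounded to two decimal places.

P = D₀(1+g)/(r−g) ⇒ P(r−g) = D₀(1+g) ⇒ g(P+D₀) = P·r − D₀
g = (P·r − D₀)/(P + D₀) = ($53.28×0.103 − $2.38) / ($53.28 + $2.38) = 0.055836

5.58%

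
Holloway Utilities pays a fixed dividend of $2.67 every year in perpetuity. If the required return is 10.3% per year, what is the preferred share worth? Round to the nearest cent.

Level perpetuity: PV = C / r = $2.67 / 0.103 = $25.92

$25.92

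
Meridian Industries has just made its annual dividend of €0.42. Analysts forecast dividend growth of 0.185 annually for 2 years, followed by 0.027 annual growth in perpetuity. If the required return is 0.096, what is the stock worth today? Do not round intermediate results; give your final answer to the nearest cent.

€8.25

D_1 = 0.49770
D_2 = 0.58977
Terminal value at year 2: TV = D_2×(1+g_2)/(r−g_2) = 0.60570/0.069 = 8.77824
P_0 = D_1/(1+r)^1 + D_2/(1+r)^2 + TV/(1+r)^2
    = 0.45411 + 0.49098 + 7.30779 = 8.25288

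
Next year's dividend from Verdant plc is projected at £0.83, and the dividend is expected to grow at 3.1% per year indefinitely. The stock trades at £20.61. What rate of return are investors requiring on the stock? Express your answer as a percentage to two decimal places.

7.13%

P = D₁/(r − g) ⇒ r = D₁/P + g = £0.8300/£20.61 + 0.031 = 0.040272 + 0.031 = 0.071272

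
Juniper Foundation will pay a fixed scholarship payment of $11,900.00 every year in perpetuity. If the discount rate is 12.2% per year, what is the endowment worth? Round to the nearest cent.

$97540.98

Level perpetuity: PV = C / r = $11,900.00 / 0.122 = $97,540.98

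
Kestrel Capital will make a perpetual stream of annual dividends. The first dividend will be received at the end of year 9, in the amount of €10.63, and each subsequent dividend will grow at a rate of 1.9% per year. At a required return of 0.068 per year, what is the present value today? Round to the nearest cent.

Value at end of year 8: C₁ / (r − g) = €10.63 / (0.068 − 0.019) = €216.9388
Discount to today: PV = €216.9388 / (1 + 0.068)^8 = €216.9388 / 1.692661 = €128.16

€128.16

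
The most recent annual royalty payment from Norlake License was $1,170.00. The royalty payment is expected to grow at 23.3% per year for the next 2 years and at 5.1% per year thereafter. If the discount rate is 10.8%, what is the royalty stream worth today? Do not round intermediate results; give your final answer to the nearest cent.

D_1 = 1442.61000
D_2 = 1778.73813
Terminal value at year 2: TV = D_2×(1+g_2)/(r−g_2) = 1869.45377/0.057 = 32797.43464
P_0 = D_1/(1+r)^1 + D_2/(1+r)^2 + TV/(1+r)^2
    = 1301.99458 + 1448.88026 + 26715.31840 = 29466.19324

$29466.19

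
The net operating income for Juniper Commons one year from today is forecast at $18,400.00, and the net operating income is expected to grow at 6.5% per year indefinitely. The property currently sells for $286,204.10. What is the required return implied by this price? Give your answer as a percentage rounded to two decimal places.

P = D₁/(r − g) ⇒ r = D₁/P + g = $18,400.0000/$286,204.10 + 0.065 = 0.064290 + 0.065 = 0.129290

12.93%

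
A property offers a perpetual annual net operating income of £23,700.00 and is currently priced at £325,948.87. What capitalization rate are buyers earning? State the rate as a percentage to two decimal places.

P = C/r ⇒ r = C/P = £23,700.00/£325,948.87 = 0.072711

7.27%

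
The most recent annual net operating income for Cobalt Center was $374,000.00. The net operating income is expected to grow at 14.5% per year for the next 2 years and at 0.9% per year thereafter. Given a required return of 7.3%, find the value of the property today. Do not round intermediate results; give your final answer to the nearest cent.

D_1 = 428230.00000
D_2 = 490323.35000
Terminal value at year 2: TV = D_2×(1+g_2)/(r−g_2) = 494736.26015/0.064 = 7730254.06484
P_0 = D_1/(1+r)^1 + D_2/(1+r)^2 + TV/(1+r)^2
    = 399095.99254 + 425875.96595 + 6714200.77566 = 7539172.73416

$7539172.73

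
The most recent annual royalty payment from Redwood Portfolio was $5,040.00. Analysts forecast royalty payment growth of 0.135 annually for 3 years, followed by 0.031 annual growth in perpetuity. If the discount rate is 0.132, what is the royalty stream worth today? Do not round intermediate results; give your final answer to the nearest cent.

D_1 = 5720.40000
D_2 = 6492.65400
D_3 = 7369.16229
Terminal value at year 3: TV = D_3×(1+g_2)/(r−g_2) = 7597.60632/0.101 = 75223.82496
P_0 = D_1/(1+r)^1 + D_2/(1+r)^2 + D_3/(1+r)^3 + TV/(1+r)^3
    = 5053.35689 + 5066.74918 + 5080.17696 + 51858.04401 = 67058.32704

$67058.33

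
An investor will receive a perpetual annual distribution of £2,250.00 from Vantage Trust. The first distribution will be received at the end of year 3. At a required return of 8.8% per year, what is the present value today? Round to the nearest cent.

£21599.42

Value at end of year 2: C / r = £2,250.00 / 0.088 = £25,568.1818
Discount to today: PV = £25,568.1818 / (1 + 0.088)^2 = £25,568.1818 / 1.183744 = £21,599.42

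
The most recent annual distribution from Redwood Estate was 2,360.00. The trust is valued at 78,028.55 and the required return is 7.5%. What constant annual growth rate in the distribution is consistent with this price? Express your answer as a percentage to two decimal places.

P = D₀(1+g)/(r−g) ⇒ P(r−g) = D₀(1+g) ⇒ g(P+D₀) = P·r − D₀
g = (P·r − D₀)/(P + D₀) = (78,028.55×0.075 − 2,360.00) / (78,028.55 + 2,360.00) = 0.043441

4.34%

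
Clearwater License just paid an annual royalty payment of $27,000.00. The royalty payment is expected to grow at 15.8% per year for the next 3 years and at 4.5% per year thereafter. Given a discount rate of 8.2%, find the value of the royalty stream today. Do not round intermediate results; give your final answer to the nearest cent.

$1027728.71

D_1 = 31266.00000
D_2 = 36206.02800
D_3 = 41926.58042
Terminal value at year 3: TV = D_3×(1+g_2)/(r−g_2) = 43813.27654/0.037 = 1184142.60927
P_0 = D_1/(1+r)^1 + D_2/(1+r)^2 + D_3/(1+r)^3 + TV/(1+r)^3
    = 28896.48799 + 30926.18585 + 33098.45029 + 934807.58245 = 1027728.70657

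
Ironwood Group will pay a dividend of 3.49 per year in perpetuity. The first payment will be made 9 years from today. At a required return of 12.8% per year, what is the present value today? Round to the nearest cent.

Value at end of year 8: C / r = 3.49 / 0.128 = 27.2656
Discount to today: PV = 27.2656 / (1 + 0.128)^8 = 27.2656 / 2.621035 = 10.40

10.40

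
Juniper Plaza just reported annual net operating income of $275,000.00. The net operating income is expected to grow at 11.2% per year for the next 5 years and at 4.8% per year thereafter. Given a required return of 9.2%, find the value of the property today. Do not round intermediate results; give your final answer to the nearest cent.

$8624614.17

D_1 = 305800.00000
D_2 = 340049.60000
D_3 = 378135.15520
D_4 = 420486.29258
D_5 = 467580.75735
Terminal value at year 5: TV = D_5×(1+g_2)/(r−g_2) = 490024.63370/0.044 = 11136923.49328
P_0 = D_1/(1+r)^1 + D_2/(1+r)^2 + D_3/(1+r)^3 + D_4/(1+r)^4 + D_5/(1+r)^5 + TV/(1+r)^5
    = 280036.63004 + 285165.50604 + 290388.31751 + 295706.78486 + 301122.66004 + 7172194.26653 = 8624614.16503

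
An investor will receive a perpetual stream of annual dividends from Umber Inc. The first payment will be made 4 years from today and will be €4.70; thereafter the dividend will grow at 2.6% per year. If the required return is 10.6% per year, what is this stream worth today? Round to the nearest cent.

€43.43

Value at end of year 3: C₁ / (r − g) = €4.70 / (0.106 − 0.026) = €58.7500
Discount to today: PV = €58.7500 / (1 + 0.106)^3 = €58.7500 / 1.352899 = €43.43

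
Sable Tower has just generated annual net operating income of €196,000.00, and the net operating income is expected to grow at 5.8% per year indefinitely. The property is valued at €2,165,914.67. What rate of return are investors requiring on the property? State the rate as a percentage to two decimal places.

15.37%

D₁ = €196,000.00 × 1.058 = €207,368.0000
P = D₁/(r − g) ⇒ r = D₁/P + g = €207,368.0000/€2,165,914.67 + 0.058 = 0.095742 + 0.058 = 0.153742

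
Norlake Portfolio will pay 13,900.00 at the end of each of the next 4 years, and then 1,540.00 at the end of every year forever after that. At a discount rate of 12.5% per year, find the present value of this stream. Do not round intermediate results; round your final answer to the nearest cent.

49469.70

PV of 4-year annuity: 13,900.00 × [1 − (1+0.125)^−4] / 0.125 = 41778.38744
Perpetuity value at year 4: 1,540.00 / 0.125 = 12320.00000
PV of perpetuity: 12320.00000 / (1+0.125)^4 = 7691.31535
Total PV = 41778.38744 + 7691.31535 = 49469.70279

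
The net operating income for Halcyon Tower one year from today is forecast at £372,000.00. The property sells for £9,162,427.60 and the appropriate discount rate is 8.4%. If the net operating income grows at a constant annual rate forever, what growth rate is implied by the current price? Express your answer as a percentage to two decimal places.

4.34%

P = D₁/(r−g) ⇒ g = r − D₁/P = 0.084 − £372,000.00/£9,162,427.60 = 0.043399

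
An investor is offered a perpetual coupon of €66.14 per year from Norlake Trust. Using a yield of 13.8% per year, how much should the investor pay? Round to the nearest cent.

Level perpetuity: PV = C / r = €66.14 / 0.138 = €479.28

€479.28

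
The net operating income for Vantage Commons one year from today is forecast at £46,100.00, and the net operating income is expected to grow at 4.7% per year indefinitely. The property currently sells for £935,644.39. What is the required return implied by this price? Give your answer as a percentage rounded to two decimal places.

9.63%

P = D₁/(r − g) ⇒ r = D₁/P + g = £46,100.0000/£935,644.39 + 0.047 = 0.049271 + 0.047 = 0.096271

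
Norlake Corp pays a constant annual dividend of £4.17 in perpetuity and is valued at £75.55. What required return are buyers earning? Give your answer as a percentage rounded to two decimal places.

5.52%

P = C/r ⇒ r = C/P = £4.17/£75.55 = 0.055195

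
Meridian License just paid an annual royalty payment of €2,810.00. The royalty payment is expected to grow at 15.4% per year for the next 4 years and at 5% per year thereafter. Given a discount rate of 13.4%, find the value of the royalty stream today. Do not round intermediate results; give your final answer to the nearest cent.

D_1 = 3242.74000
D_2 = 3742.12196
D_3 = 4318.40874
D_4 = 4983.44369
Terminal value at year 4: TV = D_4×(1+g_2)/(r−g_2) = 5232.61587/0.084 = 62293.04610
P_0 = D_1/(1+r)^1 + D_2/(1+r)^2 + D_3/(1+r)^3 + D_4/(1+r)^4 + TV/(1+r)^4
    = 2859.55908 + 2909.99222 + 2961.31484 + 3013.54261 + 37669.28266 = 49413.69142

€49413.69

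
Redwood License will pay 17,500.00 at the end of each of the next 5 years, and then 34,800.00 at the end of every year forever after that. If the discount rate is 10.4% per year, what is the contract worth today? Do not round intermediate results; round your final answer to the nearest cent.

PV of 5-year annuity: 17,500.00 × [1 − (1+0.104)^−5] / 0.104 = 65666.40012
Perpetuity value at year 5: 34,800.00 / 0.104 = 334615.38462
PV of perpetuity: 334615.38462 / (1+0.104)^5 = 204033.05751
Total PV = 65666.40012 + 204033.05751 = 269699.45764

269699.46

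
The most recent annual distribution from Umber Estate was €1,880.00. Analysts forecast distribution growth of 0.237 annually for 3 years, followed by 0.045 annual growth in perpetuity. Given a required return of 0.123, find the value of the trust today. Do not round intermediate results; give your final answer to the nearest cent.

D_1 = 2325.56000
D_2 = 2876.71772
D_3 = 3558.49982
Terminal value at year 3: TV = D_3×(1+g_2)/(r−g_2) = 3718.63231/0.078 = 47674.77322
P_0 = D_1/(1+r)^1 + D_2/(1+r)^2 + D_3/(1+r)^3 + TV/(1+r)^3
    = 2070.84595 + 2281.06539 + 2512.62502 + 33662.73259 = 40527.26895

€40527.27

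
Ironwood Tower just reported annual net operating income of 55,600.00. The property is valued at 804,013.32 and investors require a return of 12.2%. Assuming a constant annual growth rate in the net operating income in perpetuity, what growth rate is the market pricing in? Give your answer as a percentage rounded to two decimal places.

P = D₀(1+g)/(r−g) ⇒ P(r−g) = D₀(1+g) ⇒ g(P+D₀) = P·r − D₀
g = (P·r − D₀)/(P + D₀) = (804,013.32×0.122 − 55,600.00) / (804,013.32 + 55,600.00) = 0.049429

4.94%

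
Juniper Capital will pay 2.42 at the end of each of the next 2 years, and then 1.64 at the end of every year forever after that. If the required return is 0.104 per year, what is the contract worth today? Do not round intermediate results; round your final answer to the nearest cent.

PV of 2-year annuity: 2.42 × [1 − (1+0.104)^−2] / 0.104 = 4.17756
Perpetuity value at year 2: 1.64 / 0.104 = 15.76923
PV of perpetuity: 15.76923 / (1+0.104)^2 = 12.93816
Total PV = 4.17756 + 12.93816 = 17.11572

17.12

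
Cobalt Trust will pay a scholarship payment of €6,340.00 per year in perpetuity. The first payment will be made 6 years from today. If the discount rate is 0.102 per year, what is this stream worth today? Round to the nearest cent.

Value at end of year 5: C / r = €6,340.00 / 0.102 = €62,156.8627
Discount to today: PV = €62,156.8627 / (1 + 0.102)^5 = €62,156.8627 / 1.625204 = €38,245.57

€38245.57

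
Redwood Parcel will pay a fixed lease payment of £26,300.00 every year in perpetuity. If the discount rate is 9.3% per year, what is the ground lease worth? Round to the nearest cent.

£282795.70

Level perpetuity: PV = C / r = £26,300.00 / 0.093 = £282,795.70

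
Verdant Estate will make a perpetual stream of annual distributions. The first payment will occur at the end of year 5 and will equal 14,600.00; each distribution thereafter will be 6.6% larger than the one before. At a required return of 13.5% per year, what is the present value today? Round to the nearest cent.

Value at end of year 4: C₁ / (r − g) = 14,600.00 / (0.135 − 0.066) = 211,594.2029
Discount to today: PV = 211,594.2029 / (1 + 0.135)^4 = 211,594.2029 / 1.659524 = 127,502.98

127502.98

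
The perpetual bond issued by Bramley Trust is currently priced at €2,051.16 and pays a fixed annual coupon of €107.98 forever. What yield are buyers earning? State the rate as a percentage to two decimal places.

5.26%

P = C/r ⇒ r = C/P = €107.98/€2,051.16 = 0.052643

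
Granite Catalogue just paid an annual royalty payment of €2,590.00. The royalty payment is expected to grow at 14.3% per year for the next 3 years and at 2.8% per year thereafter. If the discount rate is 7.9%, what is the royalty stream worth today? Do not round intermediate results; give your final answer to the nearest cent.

€70786.63

D_1 = 2960.37000
D_2 = 3383.70291
D_3 = 3867.57243
Terminal value at year 3: TV = D_3×(1+g_2)/(r−g_2) = 3975.86445/0.051 = 77958.12655
P_0 = D_1/(1+r)^1 + D_2/(1+r)^2 + D_3/(1+r)^3 + TV/(1+r)^3
    = 2743.62373 + 2906.35952 + 3078.74785 + 62057.89779 = 70786.62888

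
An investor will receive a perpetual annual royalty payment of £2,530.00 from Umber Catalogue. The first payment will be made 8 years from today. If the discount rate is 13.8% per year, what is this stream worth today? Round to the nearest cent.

£7417.30

Value at end of year 7: C / r = £2,530.00 / 0.138 = £18,333.3333
Discount to today: PV = £18,333.3333 / (1 + 0.138)^7 = £18,333.3333 / 2.471700 = £7,417.30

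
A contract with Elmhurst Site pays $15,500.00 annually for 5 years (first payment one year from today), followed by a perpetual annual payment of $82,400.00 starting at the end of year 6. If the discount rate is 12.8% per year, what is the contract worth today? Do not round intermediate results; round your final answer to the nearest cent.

$407294.42

PV of 5-year annuity: $15,500.00 × [1 − (1+0.128)^−5] / 0.128 = 54784.17715
Perpetuity value at year 5: $82,400.00 / 0.128 = 643750.00000
PV of perpetuity: 643750.00000 / (1+0.128)^5 = 352510.24533
Total PV = 54784.17715 + 352510.24533 = 407294.42248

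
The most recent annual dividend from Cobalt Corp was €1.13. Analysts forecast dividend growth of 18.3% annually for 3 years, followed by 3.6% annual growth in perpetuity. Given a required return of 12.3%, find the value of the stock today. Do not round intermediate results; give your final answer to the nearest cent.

D_1 = 1.33679
D_2 = 1.58142
D_3 = 1.87082
Terminal value at year 3: TV = D_3×(1+g_2)/(r−g_2) = 1.93817/0.087 = 22.27785
P_0 = D_1/(1+r)^1 + D_2/(1+r)^2 + D_3/(1+r)^3 + TV/(1+r)^3
    = 1.19037 + 1.25397 + 1.32097 + 15.73019 = 19.49551

€19.50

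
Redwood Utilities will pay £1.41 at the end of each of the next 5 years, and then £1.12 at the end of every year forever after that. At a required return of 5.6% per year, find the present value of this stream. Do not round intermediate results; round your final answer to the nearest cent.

£21.23

PV of 5-year annuity: £1.41 × [1 − (1+0.056)^−5] / 0.056 = 6.00463
Perpetuity value at year 5: £1.12 / 0.056 = 20.00000
PV of perpetuity: 20.00000 / (1+0.056)^5 = 15.23037
Total PV = 6.00463 + 15.23037 = 21.23499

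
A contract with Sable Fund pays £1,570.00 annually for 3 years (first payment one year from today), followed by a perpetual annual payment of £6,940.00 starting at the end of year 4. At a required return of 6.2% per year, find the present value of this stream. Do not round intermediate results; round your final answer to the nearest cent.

PV of 3-year annuity: £1,570.00 × [1 − (1+0.062)^−3] / 0.062 = 4181.14806
Perpetuity value at year 3: £6,940.00 / 0.062 = 111935.48387
PV of perpetuity: 111935.48387 / (1+0.062)^3 = 93453.21157
Total PV = 4181.14806 + 93453.21157 = 97634.35962

£97634.36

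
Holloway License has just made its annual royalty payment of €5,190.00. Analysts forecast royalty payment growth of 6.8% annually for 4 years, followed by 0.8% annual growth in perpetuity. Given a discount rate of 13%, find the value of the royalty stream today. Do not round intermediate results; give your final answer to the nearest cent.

€52281.18

D_1 = 5542.92000
D_2 = 5919.83856
D_3 = 6322.38758
D_4 = 6752.30994
Terminal value at year 4: TV = D_4×(1+g_2)/(r−g_2) = 6806.32842/0.122 = 55789.57719
P_0 = D_1/(1+r)^1 + D_2/(1+r)^2 + D_3/(1+r)^3 + D_4/(1+r)^4 + TV/(1+r)^4
    = 4905.23894 + 4636.10193 + 4381.73174 + 4141.31814 + 34216.79250 = 52281.18325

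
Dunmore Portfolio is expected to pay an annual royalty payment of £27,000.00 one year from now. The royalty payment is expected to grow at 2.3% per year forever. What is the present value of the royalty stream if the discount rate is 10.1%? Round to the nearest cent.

Growing perpetuity: P = D₁ / (r − g) = £27,000.0000 / (0.101 − 0.023) = £346,153.85

£346153.85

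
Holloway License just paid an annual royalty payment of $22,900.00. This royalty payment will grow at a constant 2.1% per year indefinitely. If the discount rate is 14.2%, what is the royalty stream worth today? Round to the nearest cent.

D₁ = D₀ × (1 + g) = $22,900.00 × 1.021 = $23,380.9000
Growing perpetuity: P = D₁ / (r − g) = $23,380.9000 / (0.142 − 0.021) = $193,230.58

$193230.58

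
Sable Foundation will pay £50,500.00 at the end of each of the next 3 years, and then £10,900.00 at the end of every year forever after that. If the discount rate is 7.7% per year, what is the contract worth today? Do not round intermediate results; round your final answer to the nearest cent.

£244166.45

PV of 3-year annuity: £50,500.00 × [1 − (1+0.077)^−3] / 0.077 = 130851.11924
Perpetuity value at year 3: £10,900.00 / 0.077 = 141558.44156
PV of perpetuity: 141558.44156 / (1+0.077)^3 = 113315.32869
Total PV = 130851.11924 + 113315.32869 = 244166.44794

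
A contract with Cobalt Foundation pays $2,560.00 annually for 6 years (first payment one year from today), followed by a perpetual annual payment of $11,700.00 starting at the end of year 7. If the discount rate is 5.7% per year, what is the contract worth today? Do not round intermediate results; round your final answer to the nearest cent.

PV of 6-year annuity: $2,560.00 × [1 − (1+0.057)^−6] / 0.057 = 12707.88266
Perpetuity value at year 6: $11,700.00 / 0.057 = 205263.15789
PV of perpetuity: 205263.15789 / (1+0.057)^6 = 147184.16292
Total PV = 12707.88266 + 147184.16292 = 159892.04558

$159892.05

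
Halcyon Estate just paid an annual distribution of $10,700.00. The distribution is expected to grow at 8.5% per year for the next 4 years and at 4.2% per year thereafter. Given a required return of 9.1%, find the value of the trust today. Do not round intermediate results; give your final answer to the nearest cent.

$264789.26

D_1 = 11609.50000
D_2 = 12596.30750
D_3 = 13666.99364
D_4 = 14828.68810
Terminal value at year 4: TV = D_4×(1+g_2)/(r−g_2) = 15451.49300/0.049 = 315336.59177
P_0 = D_1/(1+r)^1 + D_2/(1+r)^2 + D_3/(1+r)^3 + D_4/(1+r)^4 + TV/(1+r)^4
    = 10641.15490 + 10582.63343 + 10524.43379 + 10466.55423 + 222574.47979 = 264789.25615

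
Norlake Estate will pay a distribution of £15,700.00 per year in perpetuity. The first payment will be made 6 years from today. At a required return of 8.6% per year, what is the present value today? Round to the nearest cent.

£120851.51

Value at end of year 5: C / r = £15,700.00 / 0.086 = £182,558.1395
Discount to today: PV = £182,558.1395 / (1 + 0.086)^5 = £182,558.1395 / 1.510599 = £120,851.51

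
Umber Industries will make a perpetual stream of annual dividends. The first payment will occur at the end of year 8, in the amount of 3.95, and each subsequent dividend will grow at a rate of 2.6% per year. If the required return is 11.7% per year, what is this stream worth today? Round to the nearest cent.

Value at end of year 7: C₁ / (r − g) = 3.95 / (0.117 − 0.026) = 43.4066
Discount to today: PV = 43.4066 / (1 + 0.117)^7 = 43.4066 / 2.169563 = 20.01

20.01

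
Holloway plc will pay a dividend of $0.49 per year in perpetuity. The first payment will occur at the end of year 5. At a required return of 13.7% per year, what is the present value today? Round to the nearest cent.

$2.14

Value at end of year 4: C / r = $0.49 / 0.137 = $3.5766
Discount to today: PV = $3.5766 / (1 + 0.137)^4 = $3.5766 / 1.671252 = $2.14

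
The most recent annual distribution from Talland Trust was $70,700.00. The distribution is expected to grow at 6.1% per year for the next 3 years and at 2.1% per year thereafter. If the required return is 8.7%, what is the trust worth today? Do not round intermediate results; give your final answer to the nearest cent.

$1219202.86

D_1 = 75012.70000
D_2 = 79588.47470
D_3 = 84443.37166
Terminal value at year 3: TV = D_3×(1+g_2)/(r−g_2) = 86216.68246/0.066 = 1306313.37063
P_0 = D_1/(1+r)^1 + D_2/(1+r)^2 + D_3/(1+r)^3 + TV/(1+r)^3
    = 69008.92364 + 67358.29621 + 65747.15021 + 1017088.49045 = 1219202.86052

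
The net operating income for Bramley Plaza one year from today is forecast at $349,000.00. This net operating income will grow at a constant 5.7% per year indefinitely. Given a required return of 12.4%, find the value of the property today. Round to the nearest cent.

Growing perpetuity: P = D₁ / (r − g) = $349,000.0000 / (0.124 − 0.057) = $5,208,955.22

$5208955.22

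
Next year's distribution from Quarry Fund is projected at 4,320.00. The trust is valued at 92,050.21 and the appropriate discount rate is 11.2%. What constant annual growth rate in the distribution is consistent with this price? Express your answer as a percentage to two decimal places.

6.51%

P = D₁/(r−g) ⇒ g = r − D₁/P = 0.112 − 4,320.00/92,050.21 = 0.065069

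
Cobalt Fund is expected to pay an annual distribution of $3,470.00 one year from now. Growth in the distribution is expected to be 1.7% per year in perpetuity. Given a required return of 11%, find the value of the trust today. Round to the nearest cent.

$37311.83

Growing perpetuity: P = D₁ / (r − g) = $3,470.0000 / (0.11 − 0.017) = $37,311.83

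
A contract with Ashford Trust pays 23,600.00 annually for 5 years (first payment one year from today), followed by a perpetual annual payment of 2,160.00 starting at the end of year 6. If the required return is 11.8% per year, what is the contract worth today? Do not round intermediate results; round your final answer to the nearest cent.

95975.95

PV of 5-year annuity: 23,600.00 × [1 − (1+0.118)^−5] / 0.118 = 85495.91572
Perpetuity value at year 5: 2,160.00 / 0.118 = 18305.08475
PV of perpetuity: 18305.08475 / (1+0.118)^5 = 10480.03483
Total PV = 85495.91572 + 10480.03483 = 95975.95056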